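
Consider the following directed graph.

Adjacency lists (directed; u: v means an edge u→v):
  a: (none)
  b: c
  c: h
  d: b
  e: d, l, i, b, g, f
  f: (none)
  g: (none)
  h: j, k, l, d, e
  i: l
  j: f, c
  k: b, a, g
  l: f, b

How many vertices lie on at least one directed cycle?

9

A vertex is on a directed cycle iff it belongs to a strongly connected component of size ≥ 2 (or has a self-loop).
The vertices on cycles are {b, c, d, e, h, i, j, k, l} — 9 in total.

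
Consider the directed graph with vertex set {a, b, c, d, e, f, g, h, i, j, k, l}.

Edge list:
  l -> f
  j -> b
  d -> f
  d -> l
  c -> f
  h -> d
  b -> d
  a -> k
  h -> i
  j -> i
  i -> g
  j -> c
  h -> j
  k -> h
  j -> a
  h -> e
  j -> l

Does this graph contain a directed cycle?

Yes

DFS with white/gray/black marking, starting from e:
e gray
e black
a gray
  k gray
    h gray
      j gray
        i gray
          g gray
          g black
        i black
        c gray
          f gray
          f black
        c black
        l gray
          l→f: f black — skip
        l black
        b gray
          d gray
            d→f: f black — skip
            d→l: l black — skip
          d black
        b black
        j→a: a is gray → back edge
Back edge found, so a cycle exists: a → k → h → j → a.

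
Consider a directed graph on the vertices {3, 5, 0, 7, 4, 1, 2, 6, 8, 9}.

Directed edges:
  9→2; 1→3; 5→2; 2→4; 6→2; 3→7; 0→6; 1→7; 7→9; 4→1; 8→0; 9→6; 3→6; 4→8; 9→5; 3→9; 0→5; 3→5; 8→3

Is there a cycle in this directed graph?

DFS with white/gray/black marking, starting from 8:
8 gray
  3 gray
    5 gray
      2 gray
        4 gray
          1 gray
            1→3: 3 is gray → back edge
Back edge found, so a cycle exists: 3 → 5 → 2 → 4 → 1 → 3.

Yes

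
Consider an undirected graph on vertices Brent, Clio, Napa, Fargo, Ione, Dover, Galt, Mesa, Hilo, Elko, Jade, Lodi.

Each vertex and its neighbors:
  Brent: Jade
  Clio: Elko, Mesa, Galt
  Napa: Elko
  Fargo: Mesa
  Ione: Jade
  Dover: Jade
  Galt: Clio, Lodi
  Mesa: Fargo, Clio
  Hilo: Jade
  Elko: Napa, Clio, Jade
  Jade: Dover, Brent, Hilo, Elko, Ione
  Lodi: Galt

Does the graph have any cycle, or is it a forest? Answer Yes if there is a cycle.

No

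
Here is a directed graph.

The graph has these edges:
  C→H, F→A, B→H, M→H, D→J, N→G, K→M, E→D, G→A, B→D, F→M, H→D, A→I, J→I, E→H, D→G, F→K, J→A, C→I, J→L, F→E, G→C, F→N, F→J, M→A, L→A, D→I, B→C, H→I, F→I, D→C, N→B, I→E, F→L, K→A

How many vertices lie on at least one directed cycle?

A vertex is on a directed cycle iff it belongs to a strongly connected component of size ≥ 2 (or has a self-loop).
The vertices on cycles are {A, C, D, E, G, H, I, J, L} — 9 in total.

9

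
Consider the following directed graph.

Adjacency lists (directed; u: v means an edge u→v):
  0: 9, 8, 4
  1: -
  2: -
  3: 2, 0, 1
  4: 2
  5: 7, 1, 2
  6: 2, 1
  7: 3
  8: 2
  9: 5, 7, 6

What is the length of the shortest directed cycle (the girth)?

4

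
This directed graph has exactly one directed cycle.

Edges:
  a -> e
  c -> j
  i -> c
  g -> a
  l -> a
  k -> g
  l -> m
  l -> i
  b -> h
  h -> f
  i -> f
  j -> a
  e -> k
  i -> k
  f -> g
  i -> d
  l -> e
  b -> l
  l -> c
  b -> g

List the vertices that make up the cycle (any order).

a, e, g, k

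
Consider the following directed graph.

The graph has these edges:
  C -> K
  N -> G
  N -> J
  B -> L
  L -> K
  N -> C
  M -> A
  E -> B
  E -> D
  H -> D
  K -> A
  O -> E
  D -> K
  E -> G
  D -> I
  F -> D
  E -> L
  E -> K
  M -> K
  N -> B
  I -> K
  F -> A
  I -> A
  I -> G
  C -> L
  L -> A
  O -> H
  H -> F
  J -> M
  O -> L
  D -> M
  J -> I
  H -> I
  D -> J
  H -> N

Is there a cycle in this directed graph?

DFS with white/gray/black marking, starting from O:
O gray
  H gray
    N gray
      J gray
        M gray
          K gray
            A gray
            A black
          K black
          M→A: A black — skip
        M black
        I gray
          G gray
          G black
          I→K: K black — skip
          I→A: A black — skip
        I black
      J black
      N→G: G black — skip
      C gray
        C→K: K black — skip
        L gray
          L→A: A black — skip
          L→K: K black — skip
        L black
      C black
      B gray
        B→L: L black — skip
      B black
    N black
    D gray
      D→J: J black — skip
      D→K: K black — skip
      D→M: M black — skip
      D→I: I black — skip
    D black
    F gray
      F→A: A black — skip
      F→D: D black — skip
    F black
    H→I: I black — skip
  H black
  O→L: L black — skip
  E gray
    E→K: K black — skip
    E→B: B black — skip
    E→D: D black — skip
    E→G: G black — skip
    E→L: L black — skip
  E black
O black
Every edge goes to a white or black vertex — no back edge, so the graph is acyclic.

No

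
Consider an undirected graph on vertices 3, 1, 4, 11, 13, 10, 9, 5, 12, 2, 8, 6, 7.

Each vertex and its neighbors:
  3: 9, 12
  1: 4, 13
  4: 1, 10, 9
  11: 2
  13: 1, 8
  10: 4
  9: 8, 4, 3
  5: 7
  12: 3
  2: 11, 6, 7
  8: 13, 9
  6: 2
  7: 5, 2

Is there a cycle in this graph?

Yes

DFS, tracking each vertex's parent; an edge to a visited non-parent vertex closes a cycle.
Start from 3:
visit 3 (parent –)
  visit 9 (parent 3)
    visit 8 (parent 9)
      visit 13 (parent 8)
        visit 1 (parent 13)
          visit 4 (parent 1)
            4–1: parent, skip
            visit 10 (parent 4)
              10–4: parent, skip
            4–9: 9 visited and ≠ parent → cycle
Cycle: 9 – 8 – 13 – 1 – 4 – 9.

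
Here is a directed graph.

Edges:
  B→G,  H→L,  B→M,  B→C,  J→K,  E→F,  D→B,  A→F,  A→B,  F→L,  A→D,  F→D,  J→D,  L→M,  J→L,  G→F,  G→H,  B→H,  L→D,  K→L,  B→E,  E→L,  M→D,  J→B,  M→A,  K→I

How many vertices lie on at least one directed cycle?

A vertex is on a directed cycle iff it belongs to a strongly connected component of size ≥ 2 (or has a self-loop).
The vertices on cycles are {A, B, D, E, F, G, H, L, M} — 9 in total.

9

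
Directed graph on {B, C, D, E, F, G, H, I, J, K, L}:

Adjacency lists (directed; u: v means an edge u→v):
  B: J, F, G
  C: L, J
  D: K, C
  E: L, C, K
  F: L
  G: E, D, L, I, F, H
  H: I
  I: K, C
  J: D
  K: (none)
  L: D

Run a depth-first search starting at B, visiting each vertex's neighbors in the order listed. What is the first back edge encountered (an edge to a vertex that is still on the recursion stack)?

L→D

DFS from B (visiting each vertex's neighbors in the order listed); mark gray on enter, black on exit:
B gray
  J gray
    D gray
      K gray
      K black
      C gray
        L gray
          L→D: D is gray → back edge
First back edge: L → D.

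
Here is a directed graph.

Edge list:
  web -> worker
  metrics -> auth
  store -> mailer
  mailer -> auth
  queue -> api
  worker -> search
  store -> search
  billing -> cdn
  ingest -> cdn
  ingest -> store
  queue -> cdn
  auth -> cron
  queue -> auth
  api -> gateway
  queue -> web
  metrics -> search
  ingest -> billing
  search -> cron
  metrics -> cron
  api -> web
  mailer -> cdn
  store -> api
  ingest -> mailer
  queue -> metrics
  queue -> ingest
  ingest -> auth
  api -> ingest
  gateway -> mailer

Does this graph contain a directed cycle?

DFS with white/gray/black marking, starting from queue:
queue gray
  ingest gray
    mailer gray
      cdn gray
      cdn black
      auth gray
        cron gray
        cron black
      auth black
    mailer black
    billing gray
      billing→cdn: cdn black — skip
    billing black
    store gray
      api gray
        api→ingest: ingest is gray → back edge
Back edge found, so a cycle exists: ingest → store → api → ingest.

Yes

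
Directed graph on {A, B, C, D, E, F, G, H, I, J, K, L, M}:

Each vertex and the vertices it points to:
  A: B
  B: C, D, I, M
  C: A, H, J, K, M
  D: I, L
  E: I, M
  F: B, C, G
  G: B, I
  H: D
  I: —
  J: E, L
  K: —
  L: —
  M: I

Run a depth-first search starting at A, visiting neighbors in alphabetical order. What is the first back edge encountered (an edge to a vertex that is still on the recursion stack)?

DFS from A (visiting neighbors in alphabetical order); mark gray on enter, black on exit:
A gray
  B gray
    C gray
      C→A: A is gray → back edge
First back edge: C → A.

C→A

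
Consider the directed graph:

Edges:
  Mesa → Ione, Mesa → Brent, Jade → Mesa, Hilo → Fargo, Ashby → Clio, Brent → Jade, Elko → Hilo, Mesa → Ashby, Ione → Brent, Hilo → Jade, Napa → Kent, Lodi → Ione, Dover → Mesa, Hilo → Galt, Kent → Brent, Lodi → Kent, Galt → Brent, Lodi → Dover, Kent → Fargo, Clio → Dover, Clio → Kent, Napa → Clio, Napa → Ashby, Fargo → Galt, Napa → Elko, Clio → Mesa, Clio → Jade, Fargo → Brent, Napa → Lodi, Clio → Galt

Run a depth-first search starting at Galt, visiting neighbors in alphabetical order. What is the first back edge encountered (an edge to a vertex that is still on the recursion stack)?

Dover→Mesa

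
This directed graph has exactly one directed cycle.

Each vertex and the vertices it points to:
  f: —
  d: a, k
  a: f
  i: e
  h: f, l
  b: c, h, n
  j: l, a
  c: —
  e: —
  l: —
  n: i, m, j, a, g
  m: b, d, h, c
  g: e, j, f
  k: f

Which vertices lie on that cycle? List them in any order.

b, m, n

DFS with gray/black marking from n:
n gray
  i gray
    e gray
    e black
  i black
  m gray
    b gray
      c gray
      c black
      h gray
        f gray
        f black
        l gray
        l black
      h black
      b→n: n is gray → back edge
Back edge closes the cycle n → m → b → n; its vertices are {b, m, n}.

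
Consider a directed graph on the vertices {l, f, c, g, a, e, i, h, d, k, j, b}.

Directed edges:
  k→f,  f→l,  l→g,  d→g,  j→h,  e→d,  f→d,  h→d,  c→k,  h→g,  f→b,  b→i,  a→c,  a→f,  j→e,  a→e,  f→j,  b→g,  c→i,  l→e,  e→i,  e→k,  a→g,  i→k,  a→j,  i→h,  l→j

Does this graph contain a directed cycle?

Yes

DFS with white/gray/black marking, starting from e:
e gray
  k gray
    f gray
      l gray
        l→e: e is gray → back edge
Back edge found, so a cycle exists: e → k → f → l → e.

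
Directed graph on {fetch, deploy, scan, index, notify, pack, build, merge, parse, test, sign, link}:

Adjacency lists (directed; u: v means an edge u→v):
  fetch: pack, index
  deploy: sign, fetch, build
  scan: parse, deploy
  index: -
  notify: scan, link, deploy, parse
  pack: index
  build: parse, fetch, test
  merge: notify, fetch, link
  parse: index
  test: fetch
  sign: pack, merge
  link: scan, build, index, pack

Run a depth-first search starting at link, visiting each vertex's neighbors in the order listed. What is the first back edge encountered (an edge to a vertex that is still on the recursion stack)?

notify→scan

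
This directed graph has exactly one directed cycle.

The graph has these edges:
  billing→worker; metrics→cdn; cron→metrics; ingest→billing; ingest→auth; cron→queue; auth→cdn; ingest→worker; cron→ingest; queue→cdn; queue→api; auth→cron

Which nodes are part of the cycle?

auth, cron, ingest

DFS with gray/black marking from ingest:
ingest gray
  billing gray
    worker gray
    worker black
  billing black
  ingest→worker: worker black — skip
  auth gray
    cron gray
      cron→ingest: ingest is gray → back edge
Back edge closes the cycle ingest → auth → cron → ingest; its vertices are {auth, cron, ingest}.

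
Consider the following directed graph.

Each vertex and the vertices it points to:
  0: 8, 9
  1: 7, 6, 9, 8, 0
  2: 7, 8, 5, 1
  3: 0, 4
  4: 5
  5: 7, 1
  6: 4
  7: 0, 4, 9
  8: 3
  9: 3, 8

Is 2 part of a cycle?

No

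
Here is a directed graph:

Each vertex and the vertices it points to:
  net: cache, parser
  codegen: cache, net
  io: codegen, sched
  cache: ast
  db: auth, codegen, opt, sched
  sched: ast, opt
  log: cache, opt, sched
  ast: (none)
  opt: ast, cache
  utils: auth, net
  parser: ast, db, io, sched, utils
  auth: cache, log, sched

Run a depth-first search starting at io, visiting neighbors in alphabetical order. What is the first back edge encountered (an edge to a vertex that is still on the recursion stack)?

DFS from io (visiting neighbors in alphabetical order); mark gray on enter, black on exit:
io gray
  codegen gray
    cache gray
      ast gray
      ast black
    cache black
    net gray
      net→cache: cache black — skip
      parser gray
        parser→ast: ast black — skip
        db gray
          auth gray
            auth→cache: cache black — skip
            log gray
              log→cache: cache black — skip
              opt gray
                opt→ast: ast black — skip
                opt→cache: cache black — skip
              opt black
              sched gray
                sched→ast: ast black — skip
                sched→opt: opt black — skip
              sched black
            log black
            auth→sched: sched black — skip
          auth black
          db→codegen: codegen is gray → back edge
First back edge: db → codegen.

db→codegen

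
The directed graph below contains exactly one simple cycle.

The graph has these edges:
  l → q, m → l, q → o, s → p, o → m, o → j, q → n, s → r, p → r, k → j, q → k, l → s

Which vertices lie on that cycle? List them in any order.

DFS with gray/black marking from l:
l gray
  s gray
    r gray
    r black
    p gray
      p→r: r black — skip
    p black
  s black
  q gray
    n gray
    n black
    o gray
      j gray
      j black
      m gray
        m→l: l is gray → back edge
Back edge closes the cycle l → q → o → m → l; its vertices are {l, m, o, q}.

l, m, o, q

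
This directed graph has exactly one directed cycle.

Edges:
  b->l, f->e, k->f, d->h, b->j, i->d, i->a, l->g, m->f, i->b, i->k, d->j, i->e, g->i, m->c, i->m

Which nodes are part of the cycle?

b, g, i, l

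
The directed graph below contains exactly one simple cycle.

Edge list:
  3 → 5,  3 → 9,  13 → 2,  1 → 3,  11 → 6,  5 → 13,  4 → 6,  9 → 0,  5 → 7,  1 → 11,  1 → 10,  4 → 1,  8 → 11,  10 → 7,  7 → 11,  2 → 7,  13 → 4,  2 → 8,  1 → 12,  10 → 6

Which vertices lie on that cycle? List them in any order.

1, 3, 4, 5, 13

DFS with gray/black marking from 1:
1 gray
  12 gray
  12 black
  10 gray
    6 gray
    6 black
    7 gray
      11 gray
        11→6: 6 black — skip
      11 black
    7 black
  10 black
  3 gray
    5 gray
      13 gray
        2 gray
          2→7: 7 black — skip
          8 gray
            8→11: 11 black — skip
          8 black
        2 black
        4 gray
          4→1: 1 is gray → back edge
Back edge closes the cycle 1 → 3 → 5 → 13 → 4 → 1; its vertices are {1, 3, 4, 5, 13}.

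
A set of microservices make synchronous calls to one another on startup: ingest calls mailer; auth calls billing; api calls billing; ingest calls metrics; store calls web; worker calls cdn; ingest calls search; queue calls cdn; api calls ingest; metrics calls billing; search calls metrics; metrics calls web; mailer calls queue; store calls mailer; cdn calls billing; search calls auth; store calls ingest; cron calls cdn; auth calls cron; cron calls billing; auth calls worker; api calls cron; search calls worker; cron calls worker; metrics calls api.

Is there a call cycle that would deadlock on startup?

Yes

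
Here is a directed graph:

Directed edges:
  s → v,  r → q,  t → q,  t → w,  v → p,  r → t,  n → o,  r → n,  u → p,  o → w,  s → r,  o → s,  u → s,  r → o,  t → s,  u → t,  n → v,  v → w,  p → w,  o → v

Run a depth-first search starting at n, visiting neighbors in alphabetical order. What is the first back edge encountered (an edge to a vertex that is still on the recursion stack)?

r→n

DFS from n (visiting neighbors in alphabetical order); mark gray on enter, black on exit:
n gray
  o gray
    s gray
      r gray
        r→n: n is gray → back edge
First back edge: r → n.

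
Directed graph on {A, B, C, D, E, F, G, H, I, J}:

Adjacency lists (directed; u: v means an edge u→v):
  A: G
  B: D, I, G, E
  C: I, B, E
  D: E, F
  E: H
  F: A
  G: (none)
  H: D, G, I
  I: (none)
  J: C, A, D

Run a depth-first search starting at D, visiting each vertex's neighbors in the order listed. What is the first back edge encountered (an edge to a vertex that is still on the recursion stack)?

H→D

DFS from D (visiting each vertex's neighbors in the order listed); mark gray on enter, black on exit:
D gray
  E gray
    H gray
      H→D: D is gray → back edge
First back edge: H → D.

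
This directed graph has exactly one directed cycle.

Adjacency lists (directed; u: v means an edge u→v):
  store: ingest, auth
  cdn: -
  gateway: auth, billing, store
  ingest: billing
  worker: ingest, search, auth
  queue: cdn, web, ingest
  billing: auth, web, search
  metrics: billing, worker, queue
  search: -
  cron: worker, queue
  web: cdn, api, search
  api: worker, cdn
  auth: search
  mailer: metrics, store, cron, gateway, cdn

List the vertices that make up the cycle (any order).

api, web, ingest, worker, billing

DFS with gray/black marking from web:
web gray
  cdn gray
  cdn black
  api gray
    worker gray
      ingest gray
        billing gray
          auth gray
            search gray
            search black
          auth black
          billing→web: web is gray → back edge
Back edge closes the cycle web → api → worker → ingest → billing → web; its vertices are {api, web, ingest, worker, billing}.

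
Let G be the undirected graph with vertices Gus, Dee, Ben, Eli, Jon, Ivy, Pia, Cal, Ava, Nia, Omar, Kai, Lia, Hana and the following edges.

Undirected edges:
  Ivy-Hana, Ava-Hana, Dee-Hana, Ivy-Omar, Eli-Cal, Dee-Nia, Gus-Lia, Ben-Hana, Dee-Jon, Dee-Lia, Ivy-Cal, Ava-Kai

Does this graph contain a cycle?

No

DFS, tracking each vertex's parent; an edge to a visited non-parent vertex closes a cycle.
Start from Hana:
visit Hana (parent –)
  visit Ava (parent Hana)
    Ava–Hana: parent, skip
    visit Kai (parent Ava)
      Kai–Ava: parent, skip
  visit Dee (parent Hana)
    visit Nia (parent Dee)
      Nia–Dee: parent, skip
    visit Jon (parent Dee)
      Jon–Dee: parent, skip
    visit Lia (parent Dee)
      visit Gus (parent Lia)
        Gus–Lia: parent, skip
      Lia–Dee: parent, skip
    Dee–Hana: parent, skip
  visit Ivy (parent Hana)
    visit Omar (parent Ivy)
      Omar–Ivy: parent, skip
    Ivy–Hana: parent, skip
    visit Cal (parent Ivy)
      Cal–Ivy: parent, skip
      visit Eli (parent Cal)
        Eli–Cal: parent, skip
  visit Ben (parent Hana)
    Ben–Hana: parent, skip
visit Pia (parent –)
No non-parent visited neighbor found — the graph is a forest.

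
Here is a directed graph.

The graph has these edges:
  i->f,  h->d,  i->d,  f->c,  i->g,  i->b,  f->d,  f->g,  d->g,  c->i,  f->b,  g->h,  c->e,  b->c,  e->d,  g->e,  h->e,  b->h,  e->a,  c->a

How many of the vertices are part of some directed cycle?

8

A vertex is on a directed cycle iff it belongs to a strongly connected component of size ≥ 2 (or has a self-loop).
The vertices on cycles are {b, c, d, e, f, g, h, i} — 8 in total.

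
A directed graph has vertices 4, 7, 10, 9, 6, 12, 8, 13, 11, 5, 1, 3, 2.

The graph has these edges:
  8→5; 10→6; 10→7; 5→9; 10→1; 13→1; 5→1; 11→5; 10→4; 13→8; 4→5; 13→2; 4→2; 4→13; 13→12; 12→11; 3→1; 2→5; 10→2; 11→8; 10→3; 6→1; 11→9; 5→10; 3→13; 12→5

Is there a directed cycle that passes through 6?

No

6 lies on a cycle iff there is a path from 6 back to itself.
Exploring from 6, it never reaches itself; equivalently, its strongly connected component is a singleton.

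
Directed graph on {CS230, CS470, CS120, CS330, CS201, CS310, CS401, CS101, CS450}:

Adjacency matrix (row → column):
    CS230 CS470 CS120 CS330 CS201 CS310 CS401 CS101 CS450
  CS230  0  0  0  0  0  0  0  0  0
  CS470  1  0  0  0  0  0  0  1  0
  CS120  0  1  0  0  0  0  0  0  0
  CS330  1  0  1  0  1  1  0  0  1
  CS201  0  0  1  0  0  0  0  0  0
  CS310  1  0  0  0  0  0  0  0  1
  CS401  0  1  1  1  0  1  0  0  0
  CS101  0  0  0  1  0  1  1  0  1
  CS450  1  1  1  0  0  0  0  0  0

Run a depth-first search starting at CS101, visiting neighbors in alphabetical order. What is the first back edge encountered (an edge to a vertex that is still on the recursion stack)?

DFS from CS101 (visiting neighbors in alphabetical order); mark gray on enter, black on exit:
CS101 gray
  CS310 gray
    CS230 gray
    CS230 black
    CS450 gray
      CS120 gray
        CS470 gray
          CS470→CS101: CS101 is gray → back edge
First back edge: CS470 → CS101.

CS470->CS101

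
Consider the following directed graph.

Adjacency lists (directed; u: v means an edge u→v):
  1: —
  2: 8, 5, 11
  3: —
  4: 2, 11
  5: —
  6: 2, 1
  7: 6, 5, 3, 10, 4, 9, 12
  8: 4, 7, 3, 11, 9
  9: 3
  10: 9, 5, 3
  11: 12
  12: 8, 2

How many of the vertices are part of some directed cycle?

A vertex is on a directed cycle iff it belongs to a strongly connected component of size ≥ 2 (or has a self-loop).
The vertices on cycles are {2, 4, 6, 7, 8, 11, 12} — 7 in total.

7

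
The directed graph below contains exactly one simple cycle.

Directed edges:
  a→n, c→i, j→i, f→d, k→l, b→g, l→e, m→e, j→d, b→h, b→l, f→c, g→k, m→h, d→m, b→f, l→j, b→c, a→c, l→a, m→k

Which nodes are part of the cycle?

d, j, k, l, m

DFS with gray/black marking from l:
l gray
  e gray
  e black
  j gray
    d gray
      m gray
        m→e: e black — skip
        h gray
        h black
        k gray
          k→l: l is gray → back edge
Back edge closes the cycle l → j → d → m → k → l; its vertices are {d, j, k, l, m}.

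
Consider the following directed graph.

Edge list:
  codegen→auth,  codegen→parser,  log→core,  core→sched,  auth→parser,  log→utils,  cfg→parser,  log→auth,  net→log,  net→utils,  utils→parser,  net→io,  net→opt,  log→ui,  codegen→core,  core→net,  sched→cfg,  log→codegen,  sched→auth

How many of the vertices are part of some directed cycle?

A vertex is on a directed cycle iff it belongs to a strongly connected component of size ≥ 2 (or has a self-loop).
The vertices on cycles are {log, net, core, codegen} — 4 in total.

4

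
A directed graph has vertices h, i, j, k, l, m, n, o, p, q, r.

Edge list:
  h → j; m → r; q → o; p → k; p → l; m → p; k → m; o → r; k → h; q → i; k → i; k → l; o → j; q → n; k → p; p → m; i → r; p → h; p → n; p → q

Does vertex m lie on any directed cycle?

Yes

m is on a cycle iff m can reach itself via ≥1 edge.
m → p → m — yes.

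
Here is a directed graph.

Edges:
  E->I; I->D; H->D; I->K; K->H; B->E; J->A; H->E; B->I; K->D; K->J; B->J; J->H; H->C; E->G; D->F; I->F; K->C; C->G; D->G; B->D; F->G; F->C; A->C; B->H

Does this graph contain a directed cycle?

Yes

DFS with white/gray/black marking, starting from K:
K gray
  D gray
    G gray
    G black
    F gray
      C gray
        C→G: G black — skip
      C black
      F→G: G black — skip
    F black
  D black
  K→C: C black — skip
  J gray
    H gray
      H→C: C black — skip
      E gray
        E→G: G black — skip
        I gray
          I→F: F black — skip
          I→K: K is gray → back edge
Back edge found, so a cycle exists: K → J → H → E → I → K.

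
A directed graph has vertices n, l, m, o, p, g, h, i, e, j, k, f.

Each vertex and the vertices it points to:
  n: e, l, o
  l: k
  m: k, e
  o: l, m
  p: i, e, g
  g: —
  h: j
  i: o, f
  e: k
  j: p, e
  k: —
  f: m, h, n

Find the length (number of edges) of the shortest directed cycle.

5

For each vertex v, BFS finds the shortest path from v back to v.
The shortest such closed walk is p → i → f → h → j → p, length 5.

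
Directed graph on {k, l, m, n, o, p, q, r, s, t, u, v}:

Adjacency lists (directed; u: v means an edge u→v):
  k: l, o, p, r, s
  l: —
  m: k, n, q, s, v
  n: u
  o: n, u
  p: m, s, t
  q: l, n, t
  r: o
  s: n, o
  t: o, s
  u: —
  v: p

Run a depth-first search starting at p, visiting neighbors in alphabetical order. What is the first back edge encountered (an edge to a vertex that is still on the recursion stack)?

k→p

DFS from p (visiting neighbors in alphabetical order); mark gray on enter, black on exit:
p gray
  m gray
    k gray
      l gray
      l black
      o gray
        n gray
          u gray
          u black
        n black
        o→u: u black — skip
      o black
      k→p: p is gray → back edge
First back edge: k → p.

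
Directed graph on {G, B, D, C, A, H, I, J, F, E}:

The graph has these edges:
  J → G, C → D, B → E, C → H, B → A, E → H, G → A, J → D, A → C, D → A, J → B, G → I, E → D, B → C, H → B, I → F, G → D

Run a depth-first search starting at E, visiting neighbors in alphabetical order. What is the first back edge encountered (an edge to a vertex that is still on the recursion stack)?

C->D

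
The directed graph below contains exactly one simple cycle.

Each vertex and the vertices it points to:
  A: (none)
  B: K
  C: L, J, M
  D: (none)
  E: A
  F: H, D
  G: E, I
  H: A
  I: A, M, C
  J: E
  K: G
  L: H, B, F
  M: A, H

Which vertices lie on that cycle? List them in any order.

B, C, G, I, K, L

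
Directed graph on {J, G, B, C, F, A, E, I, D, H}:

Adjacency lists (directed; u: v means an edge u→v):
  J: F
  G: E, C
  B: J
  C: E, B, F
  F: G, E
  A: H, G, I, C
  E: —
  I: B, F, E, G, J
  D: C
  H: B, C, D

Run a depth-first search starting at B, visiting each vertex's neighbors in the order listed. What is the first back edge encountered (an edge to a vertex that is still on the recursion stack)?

DFS from B (visiting each vertex's neighbors in the order listed); mark gray on enter, black on exit:
B gray
  J gray
    F gray
      G gray
        E gray
        E black
        C gray
          C→E: E black — skip
          C→B: B is gray → back edge
First back edge: C → B.

C→B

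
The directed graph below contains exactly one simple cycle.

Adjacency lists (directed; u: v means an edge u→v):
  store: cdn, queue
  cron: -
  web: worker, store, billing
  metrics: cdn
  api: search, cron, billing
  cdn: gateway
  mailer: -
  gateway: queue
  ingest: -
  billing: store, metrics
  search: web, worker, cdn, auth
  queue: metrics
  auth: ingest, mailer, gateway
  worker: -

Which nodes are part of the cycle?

cdn, queue, gateway, metrics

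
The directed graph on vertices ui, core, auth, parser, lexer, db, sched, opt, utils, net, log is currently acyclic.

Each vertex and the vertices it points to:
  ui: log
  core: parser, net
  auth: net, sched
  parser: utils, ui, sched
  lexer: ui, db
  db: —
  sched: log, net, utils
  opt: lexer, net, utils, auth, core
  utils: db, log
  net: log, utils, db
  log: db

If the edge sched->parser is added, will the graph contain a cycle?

Adding sched→parser creates a cycle iff parser can already reach sched.
Path from parser: parser → sched.
So parser → … → sched → parser is a cycle.

Yes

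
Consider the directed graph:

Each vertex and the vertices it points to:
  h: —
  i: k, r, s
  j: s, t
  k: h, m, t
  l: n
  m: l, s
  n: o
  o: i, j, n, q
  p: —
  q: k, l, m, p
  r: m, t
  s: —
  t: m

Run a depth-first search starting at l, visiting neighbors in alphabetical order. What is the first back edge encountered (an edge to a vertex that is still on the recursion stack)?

m→l

DFS from l (visiting neighbors in alphabetical order); mark gray on enter, black on exit:
l gray
  n gray
    o gray
      i gray
        k gray
          h gray
          h black
          m gray
            m→l: l is gray → back edge
First back edge: m → l.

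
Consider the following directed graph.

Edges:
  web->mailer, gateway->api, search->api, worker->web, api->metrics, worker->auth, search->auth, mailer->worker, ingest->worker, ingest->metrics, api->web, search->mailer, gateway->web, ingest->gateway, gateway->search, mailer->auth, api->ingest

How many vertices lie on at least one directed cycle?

7

A vertex is on a directed cycle iff it belongs to a strongly connected component of size ≥ 2 (or has a self-loop).
The vertices on cycles are {api, web, ingest, mailer, search, worker, gateway} — 7 in total.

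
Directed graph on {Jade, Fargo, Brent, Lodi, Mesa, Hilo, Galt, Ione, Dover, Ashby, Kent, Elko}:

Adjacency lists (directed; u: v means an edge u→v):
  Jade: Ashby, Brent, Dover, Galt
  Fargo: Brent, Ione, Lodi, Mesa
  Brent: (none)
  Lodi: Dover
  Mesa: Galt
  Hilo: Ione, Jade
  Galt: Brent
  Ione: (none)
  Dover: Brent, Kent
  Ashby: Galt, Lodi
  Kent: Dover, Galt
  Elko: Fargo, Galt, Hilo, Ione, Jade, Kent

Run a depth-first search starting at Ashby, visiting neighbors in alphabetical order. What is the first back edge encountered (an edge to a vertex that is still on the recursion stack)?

Kent->Dover

DFS from Ashby (visiting neighbors in alphabetical order); mark gray on enter, black on exit:
Ashby gray
  Galt gray
    Brent gray
    Brent black
  Galt black
  Lodi gray
    Dover gray
      Dover→Brent: Brent black — skip
      Kent gray
        Kent→Dover: Dover is gray → back edge
First back edge: Kent → Dover.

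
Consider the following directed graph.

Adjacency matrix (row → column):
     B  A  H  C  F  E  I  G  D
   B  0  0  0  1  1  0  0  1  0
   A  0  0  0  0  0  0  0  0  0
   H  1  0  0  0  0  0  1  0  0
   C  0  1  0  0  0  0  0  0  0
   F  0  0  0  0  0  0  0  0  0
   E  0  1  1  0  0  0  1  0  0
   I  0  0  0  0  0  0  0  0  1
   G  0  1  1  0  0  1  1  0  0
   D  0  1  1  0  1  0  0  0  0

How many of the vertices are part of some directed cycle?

6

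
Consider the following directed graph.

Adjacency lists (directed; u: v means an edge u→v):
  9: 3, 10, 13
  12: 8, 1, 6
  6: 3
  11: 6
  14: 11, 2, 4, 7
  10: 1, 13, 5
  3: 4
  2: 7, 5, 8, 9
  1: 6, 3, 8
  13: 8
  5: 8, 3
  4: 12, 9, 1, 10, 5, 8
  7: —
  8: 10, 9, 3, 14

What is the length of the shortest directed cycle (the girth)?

For each vertex v, BFS finds the shortest path from v back to v.
The shortest such closed walk is 14 → 4 → 8 → 14, length 3.

3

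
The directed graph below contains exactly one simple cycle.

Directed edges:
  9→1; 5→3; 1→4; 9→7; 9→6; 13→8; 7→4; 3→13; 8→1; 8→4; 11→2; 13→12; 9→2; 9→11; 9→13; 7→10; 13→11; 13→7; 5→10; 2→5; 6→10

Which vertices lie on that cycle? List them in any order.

2, 3, 5, 11, 13

DFS with gray/black marking from 13:
13 gray
  7 gray
    10 gray
    10 black
    4 gray
    4 black
  7 black
  11 gray
    2 gray
      5 gray
        5→10: 10 black — skip
        3 gray
          3→13: 13 is gray → back edge
Back edge closes the cycle 13 → 11 → 2 → 5 → 3 → 13; its vertices are {2, 3, 5, 11, 13}.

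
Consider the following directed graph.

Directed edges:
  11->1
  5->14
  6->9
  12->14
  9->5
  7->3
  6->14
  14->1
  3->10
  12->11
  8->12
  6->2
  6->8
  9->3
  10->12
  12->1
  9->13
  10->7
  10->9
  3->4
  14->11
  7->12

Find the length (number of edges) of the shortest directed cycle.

3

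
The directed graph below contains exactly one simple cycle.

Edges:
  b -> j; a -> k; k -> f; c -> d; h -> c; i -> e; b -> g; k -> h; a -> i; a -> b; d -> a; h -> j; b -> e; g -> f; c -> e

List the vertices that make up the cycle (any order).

DFS with gray/black marking from a:
a gray
  b gray
    e gray
    e black
    g gray
      f gray
      f black
    g black
    j gray
    j black
  b black
  k gray
    h gray
      h→j: j black — skip
      c gray
        d gray
          d→a: a is gray → back edge
Back edge closes the cycle a → k → h → c → d → a; its vertices are {a, c, d, h, k}.

a, c, d, h, k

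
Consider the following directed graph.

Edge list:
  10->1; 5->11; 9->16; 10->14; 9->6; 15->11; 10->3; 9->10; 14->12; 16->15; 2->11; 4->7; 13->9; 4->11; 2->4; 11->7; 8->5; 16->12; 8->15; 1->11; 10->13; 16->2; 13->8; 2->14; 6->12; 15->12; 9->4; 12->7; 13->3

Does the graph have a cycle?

DFS with white/gray/black marking, starting from 5:
5 gray
  11 gray
    7 gray
    7 black
  11 black
5 black
1 gray
  1→11: 11 black — skip
1 black
2 gray
  2→11: 11 black — skip
  4 gray
    4→7: 7 black — skip
    4→11: 11 black — skip
  4 black
  14 gray
    12 gray
      12→7: 7 black — skip
    12 black
  14 black
2 black
3 gray
3 black
6 gray
  6→12: 12 black — skip
6 black
8 gray
  15 gray
    15→11: 11 black — skip
    15→12: 12 black — skip
  15 black
  8→5: 5 black — skip
8 black
9 gray
  16 gray
    16→15: 15 black — skip
    16→2: 2 black — skip
    16→12: 12 black — skip
  16 black
  9→6: 6 black — skip
  9→4: 4 black — skip
  10 gray
    10→14: 14 black — skip
    13 gray
      13→9: 9 is gray → back edge
Back edge found, so a cycle exists: 9 → 10 → 13 → 9.

Yes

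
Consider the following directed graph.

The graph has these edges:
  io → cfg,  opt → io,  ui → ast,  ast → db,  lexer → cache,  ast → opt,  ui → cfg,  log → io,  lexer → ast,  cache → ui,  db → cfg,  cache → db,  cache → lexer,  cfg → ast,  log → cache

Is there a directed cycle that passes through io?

Yes

io is on a cycle iff io can reach itself via ≥1 edge.
io → cfg → ast → opt → io — yes.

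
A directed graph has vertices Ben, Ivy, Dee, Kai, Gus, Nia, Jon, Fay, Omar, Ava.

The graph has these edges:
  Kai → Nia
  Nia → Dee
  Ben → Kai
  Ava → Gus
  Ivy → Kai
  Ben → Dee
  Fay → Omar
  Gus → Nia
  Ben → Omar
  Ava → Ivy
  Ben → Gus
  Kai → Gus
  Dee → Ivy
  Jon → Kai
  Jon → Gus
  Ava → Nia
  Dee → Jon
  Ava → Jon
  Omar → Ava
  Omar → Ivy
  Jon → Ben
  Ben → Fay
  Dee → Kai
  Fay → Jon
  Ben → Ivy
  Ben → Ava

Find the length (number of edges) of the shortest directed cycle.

3

For each vertex v, BFS finds the shortest path from v back to v.
The shortest such closed walk is Ben → Dee → Jon → Ben, length 3.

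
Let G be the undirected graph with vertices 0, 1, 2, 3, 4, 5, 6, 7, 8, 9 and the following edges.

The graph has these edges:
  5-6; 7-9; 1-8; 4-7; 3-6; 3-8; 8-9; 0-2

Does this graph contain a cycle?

No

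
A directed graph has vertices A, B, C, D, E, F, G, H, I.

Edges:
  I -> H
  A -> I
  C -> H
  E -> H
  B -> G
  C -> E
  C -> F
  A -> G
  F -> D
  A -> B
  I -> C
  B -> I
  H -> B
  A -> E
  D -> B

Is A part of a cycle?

A lies on a cycle iff there is a path from A back to itself.
Exploring from A, it never reaches itself; equivalently, its strongly connected component is a singleton.

No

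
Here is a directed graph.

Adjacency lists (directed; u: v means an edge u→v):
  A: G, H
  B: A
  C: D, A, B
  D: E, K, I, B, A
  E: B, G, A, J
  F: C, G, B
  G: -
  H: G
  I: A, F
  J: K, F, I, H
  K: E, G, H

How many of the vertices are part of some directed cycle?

7

A vertex is on a directed cycle iff it belongs to a strongly connected component of size ≥ 2 (or has a self-loop).
The vertices on cycles are {C, D, E, F, I, J, K} — 7 in total.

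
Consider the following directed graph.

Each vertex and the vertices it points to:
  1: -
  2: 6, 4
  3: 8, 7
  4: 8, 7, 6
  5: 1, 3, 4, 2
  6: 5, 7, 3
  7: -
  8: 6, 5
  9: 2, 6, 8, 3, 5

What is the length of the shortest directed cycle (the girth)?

3

For each vertex v, BFS finds the shortest path from v back to v.
The shortest such closed walk is 5 → 4 → 8 → 5, length 3.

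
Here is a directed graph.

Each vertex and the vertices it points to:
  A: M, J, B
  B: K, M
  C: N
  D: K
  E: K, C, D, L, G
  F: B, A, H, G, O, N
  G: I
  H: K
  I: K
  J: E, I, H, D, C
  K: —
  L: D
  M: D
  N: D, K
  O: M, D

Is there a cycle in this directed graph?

No

DFS with white/gray/black marking, starting from F:
F gray
  B gray
    K gray
    K black
    M gray
      D gray
        D→K: K black — skip
      D black
    M black
  B black
  A gray
    A→M: M black — skip
    J gray
      E gray
        E→K: K black — skip
        C gray
          N gray
            N→D: D black — skip
            N→K: K black — skip
          N black
        C black
        E→D: D black — skip
        L gray
          L→D: D black — skip
        L black
        G gray
          I gray
            I→K: K black — skip
          I black
        G black
      E black
      J→I: I black — skip
      H gray
        H→K: K black — skip
      H black
      J→D: D black — skip
      J→C: C black — skip
    J black
    A→B: B black — skip
  A black
  F→H: H black — skip
  F→G: G black — skip
  O gray
    O→M: M black — skip
    O→D: D black — skip
  O black
  F→N: N black — skip
F black
Every edge goes to a white or black vertex — no back edge, so the graph is acyclic.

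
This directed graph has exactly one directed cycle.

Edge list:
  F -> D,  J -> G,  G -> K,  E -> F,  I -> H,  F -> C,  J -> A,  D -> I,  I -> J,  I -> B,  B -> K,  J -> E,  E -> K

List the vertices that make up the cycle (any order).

D, E, F, I, J

DFS with gray/black marking from D:
D gray
  I gray
    H gray
    H black
    J gray
      A gray
      A black
      E gray
        K gray
        K black
        F gray
          F→D: D is gray → back edge
Back edge closes the cycle D → I → J → E → F → D; its vertices are {D, E, F, I, J}.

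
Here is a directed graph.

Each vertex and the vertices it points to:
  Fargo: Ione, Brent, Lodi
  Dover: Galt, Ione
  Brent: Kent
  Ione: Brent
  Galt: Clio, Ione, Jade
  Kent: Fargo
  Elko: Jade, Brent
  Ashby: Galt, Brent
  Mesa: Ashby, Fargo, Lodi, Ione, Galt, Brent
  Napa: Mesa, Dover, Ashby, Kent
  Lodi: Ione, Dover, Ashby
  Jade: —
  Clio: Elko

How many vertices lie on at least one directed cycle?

A vertex is on a directed cycle iff it belongs to a strongly connected component of size ≥ 2 (or has a self-loop).
The vertices on cycles are {Clio, Elko, Galt, Ione, Kent, Lodi, Ashby, Brent, Dover, Fargo} — 10 in total.

10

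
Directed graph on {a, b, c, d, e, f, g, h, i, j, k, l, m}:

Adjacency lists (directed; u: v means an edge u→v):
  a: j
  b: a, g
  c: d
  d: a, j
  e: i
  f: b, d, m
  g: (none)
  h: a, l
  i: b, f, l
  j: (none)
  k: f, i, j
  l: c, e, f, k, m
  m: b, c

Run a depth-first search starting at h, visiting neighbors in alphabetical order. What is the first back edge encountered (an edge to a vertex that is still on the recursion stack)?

DFS from h (visiting neighbors in alphabetical order); mark gray on enter, black on exit:
h gray
  a gray
    j gray
    j black
  a black
  l gray
    c gray
      d gray
        d→a: a black — skip
        d→j: j black — skip
      d black
    c black
    e gray
      i gray
        b gray
          b→a: a black — skip
          g gray
          g black
        b black
        f gray
          f→b: b black — skip
          f→d: d black — skip
          m gray
            m→b: b black — skip
            m→c: c black — skip
          m black
        f black
        i→l: l is gray → back edge
First back edge: i → l.

i->l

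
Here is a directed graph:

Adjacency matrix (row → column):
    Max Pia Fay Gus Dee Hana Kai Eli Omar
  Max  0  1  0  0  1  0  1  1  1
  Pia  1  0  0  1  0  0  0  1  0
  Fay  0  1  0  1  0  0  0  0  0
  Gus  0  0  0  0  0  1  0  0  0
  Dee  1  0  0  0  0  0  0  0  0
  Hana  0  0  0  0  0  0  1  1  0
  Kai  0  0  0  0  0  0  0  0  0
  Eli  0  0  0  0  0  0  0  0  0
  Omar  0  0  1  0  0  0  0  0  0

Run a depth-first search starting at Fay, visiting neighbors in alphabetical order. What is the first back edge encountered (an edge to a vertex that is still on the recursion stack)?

Dee→Max

DFS from Fay (visiting neighbors in alphabetical order); mark gray on enter, black on exit:
Fay gray
  Gus gray
    Hana gray
      Eli gray
      Eli black
      Kai gray
      Kai black
    Hana black
  Gus black
  Pia gray
    Pia→Eli: Eli black — skip
    Pia→Gus: Gus black — skip
    Max gray
      Dee gray
        Dee→Max: Max is gray → back edge
First back edge: Dee → Max.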